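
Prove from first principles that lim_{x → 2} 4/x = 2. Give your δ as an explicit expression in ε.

Suppose ε > 0. We seek δ > 0 such that 0 < |x − 2| < δ implies |4/x − 2| < ε.
|4/x − 2| = 4·|2 − x|/(2·|x|) = 4|x − 2|/(2|x|).
Require δ ≤ 1 so that |x| > 2 − 1 = 1, hence 2|x| > 2.
Then |4/x − 2| < 4|x − 2|/2, which is < ε when |x − 2| < (1/2)ε.
Take δ = min(1, (1/2)ε). Then 0 < |x − 2| < δ gives both |x − 2| < 1 and |x − 2| < (1/2)ε, so |4/x − 2| < ε.

δ = min(1, (1/2)ε)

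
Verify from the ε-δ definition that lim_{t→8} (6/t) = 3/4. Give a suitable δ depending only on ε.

δ = min(4, (16/3)ε)

Let ε > 0. We seek δ > 0 such that 0 < |t − 8| < δ implies |6/t − (3/4)| < ε.
|6/t − (3/4)| = 6·|8 − t|/(8·|t|) = 6|t − 8|/(8|t|).
Require δ ≤ 4 so that |t| > 8 − 4 = 4, hence 8|t| > 32.
Then |6/t − (3/4)| < 6|t − 8|/32, which is < ε when |t − 8| < (16/3)ε.
Take δ = min(4, (16/3)ε). Then 0 < |t − 8| < δ gives both |t − 8| < 4 and |t − 8| < (16/3)ε, so |6/t − (3/4)| < ε.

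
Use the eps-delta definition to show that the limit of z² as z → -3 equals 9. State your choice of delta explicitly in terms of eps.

Fix eps > 0. We seek delta > 0 with 0 < |z + 3| < delta ⇒ |z² − 9| < eps.
Factor: z² − 9 = (z + 3)(z - 3), so |z² − 9| = |z + 3|·|z - 3|.
Impose delta ≤ 2 so that |z| < 5; then |z - 3| ≤ 8.
Hence |z² − 9| ≤ 8|z + 3|, which is < eps once |z + 3| < eps/8.
Take delta = min(2, eps/8). If 0 < |z + 3| < delta then both bounds hold and |z² − 9| ≤ 8|z + 3| < 8·(eps/8) = eps.

delta = min(2, eps/8)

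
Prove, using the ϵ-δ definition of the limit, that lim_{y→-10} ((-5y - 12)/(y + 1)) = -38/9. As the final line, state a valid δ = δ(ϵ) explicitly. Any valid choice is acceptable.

δ = min(9/2, (81/14)ϵ)

Suppose ϵ > 0. We want δ > 0 with 0 < |y + 10| < δ ⇒ |(-5y - 12)/(y + 1) + 38/9| < ϵ.
Combining over a common denominator, (-5y - 12)/(y + 1) + 38/9 = [(-5y - 12)·(-9) − 38·(y + 1)] / [(-9)·(y + 1)] = 7(y + 10) / ((-9)(y + 1)).
So |(-5y - 12)/(y + 1) + 38/9| = 7|y + 10| / (9·|y + 1|).
Require δ ≤ 9/2, so |y + 1| ≥ |-9| − |y + 10| > 9 − 9/2 = 9/2.
Hence |(-5y - 12)/(y + 1) + 38/9| < 7|y + 10|/(9·(9/2)) = (14/81)|y + 10|, which is < ϵ once |y + 10| < (81/14)ϵ.
Take δ = min(9/2, (81/14)ϵ). Then 0 < |y + 10| < δ forces both bounds, so |(-5y - 12)/(y + 1) + 38/9| < ϵ.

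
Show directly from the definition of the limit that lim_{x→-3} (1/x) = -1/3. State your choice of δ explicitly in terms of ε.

Let ε > 0. We seek δ > 0 such that 0 < |x + 3| < δ implies |1/x + 1/3| < ε.
|1/x + 1/3| = |-3 − x|/(3·|x|) = |x + 3|/(3|x|).
Require δ ≤ 3/2 so that |x| > 3 − 3/2 = 3/2, hence 3|x| > 9/2.
Then |1/x + 1/3| < |x + 3|/(9/2), which is < ε when |x + 3| < (9/2)ε.
Take δ = min(3/2, (9/2)ε). Then 0 < |x + 3| < δ gives both |x + 3| < 3/2 and |x + 3| < (9/2)ε, so |1/x + 1/3| < ε.

δ = min(3/2, (9/2)ε)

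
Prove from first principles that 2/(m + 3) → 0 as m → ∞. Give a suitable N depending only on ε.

N = 2/ε

Suppose ε > 0. For m ≥ 1, |2/(m + 3) − 0| = 2/(m + 3) ≤ 2/m.
We need 2/m < ε, i.e. m > 2/ε.
Take N = 2/ε. If m > N then |2/(m + 3)| ≤ 2/m < ε.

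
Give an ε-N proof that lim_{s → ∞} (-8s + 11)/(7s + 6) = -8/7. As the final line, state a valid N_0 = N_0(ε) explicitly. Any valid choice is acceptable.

Fix ε > 0. We seek N_0 > 0 such that s > N_0 implies |(-8s + 11)/(7s + 6) + 8/7| < ε.
(-8s + 11)/(7s + 6) + 8/7 = (7(-8s + 11) − (-8)(7s + 6)) / (7(7s + 6)) = 125/(7(7s + 6)).
For s > 0 we have 7s + 6 > 7s, so |(-8s + 11)/(7s + 6) + 8/7| = 125/(7(7s + 6)) < 125/(7·7s) = (125/49)/s.
Thus |(-8s + 11)/(7s + 6) + 8/7| < ε whenever s > (125/49)/ε.
Take N_0 = (125/49)/ε. If s > N_0 then |(-8s + 11)/(7s + 6) + 8/7| < (125/49)/s < ε.

N_0 = (125/49)/ε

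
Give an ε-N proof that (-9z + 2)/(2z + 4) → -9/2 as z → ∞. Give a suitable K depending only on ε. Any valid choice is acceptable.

Let ε > 0 be given. We seek K > 0 such that z > K implies |(-9z + 2)/(2z + 4) + 9/2| < ε.
(-9z + 2)/(2z + 4) + 9/2 = (2(-9z + 2) − (-9)(2z + 4)) / (2(2z + 4)) = 40/(2(2z + 4)).
For z > 0 we have 2z + 4 > 2z, so |(-9z + 2)/(2z + 4) + 9/2| = 40/(2(2z + 4)) < 40/(2·2z) = 10/z.
Thus |(-9z + 2)/(2z + 4) + 9/2| < ε whenever z > 10/ε.
Take K = 10/ε. If z > K then |(-9z + 2)/(2z + 4) + 9/2| < 10/z < ε.

K = 10/ε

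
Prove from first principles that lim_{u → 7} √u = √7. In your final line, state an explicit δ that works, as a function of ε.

δ = min(7, √7·ε)

Let ε > 0. We want δ > 0 such that 0 < |u − 7| < δ implies |√u − √7| < ε.
Multiplying by the conjugate, |√u − √7| = |u − 7|/(√u + √7).
Restrict δ ≤ 7 so that |u − 7| < 7 forces u > 0, and then √u + √7 > √7.
Hence |√u − √7| < |u − 7|/√7, which is < ε once |u − 7| < √7·ε.
Take δ = min(7, √7·ε). If 0 < |u − 7| < δ then u > 0 and |√u − √7| < |u − 7|/√7 < ε.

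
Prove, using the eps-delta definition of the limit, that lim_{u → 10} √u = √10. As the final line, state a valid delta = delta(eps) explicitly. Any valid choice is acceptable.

delta = min(10, √10·eps)

Let eps > 0 be given. We want delta > 0 such that 0 < |u − 10| < delta implies |√u − √10| < eps.
Multiplying by the conjugate, |√u − √10| = |u − 10|/(√u + √10).
Restrict delta ≤ 10 so that |u − 10| < 10 forces u > 0, and then √u + √10 > √10.
Hence |√u − √10| < |u − 10|/√10, which is < eps once |u − 10| < √10·eps.
Take delta = min(10, √10·eps). If 0 < |u − 10| < delta then u > 0 and |√u − √10| < |u − 10|/√10 < eps.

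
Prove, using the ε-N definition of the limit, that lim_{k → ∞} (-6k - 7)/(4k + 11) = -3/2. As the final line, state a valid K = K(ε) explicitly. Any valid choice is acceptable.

K = (19/8)/ε

Fix ε > 0. For k ≥ 1, |(-6k - 7)/(4k + 11) + 3/2| = |38|/(4(4k + 11)) = 38/(4(4k + 11)).
Since 4k + 11 ≥ 4k for k ≥ 1, this is ≤ 38/(4·4k) = (19/8)/k.
So |(-6k - 7)/(4k + 11) + 3/2| < ε whenever k > (19/8)/ε.
Take K = (19/8)/ε. If k > K then |(-6k - 7)/(4k + 11) + 3/2| ≤ (19/8)/k < ε.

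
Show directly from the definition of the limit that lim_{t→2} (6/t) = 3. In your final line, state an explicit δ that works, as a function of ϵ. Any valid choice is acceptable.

Let ϵ > 0. We seek δ > 0 such that 0 < |t − 2| < δ implies |6/t − 3| < ϵ.
|6/t − 3| = 6·|2 − t|/(2·|t|) = 6|t − 2|/(2|t|).
Require δ ≤ 1 so that |t| > 2 − 1 = 1, hence 2|t| > 2.
Then |6/t − 3| < 6|t − 2|/2, which is < ϵ when |t − 2| < (1/3)ϵ.
Take δ = min(1, (1/3)ϵ). Then 0 < |t − 2| < δ gives both |t − 2| < 1 and |t − 2| < (1/3)ϵ, so |6/t − 3| < ϵ.

δ = min(1, (1/3)ϵ)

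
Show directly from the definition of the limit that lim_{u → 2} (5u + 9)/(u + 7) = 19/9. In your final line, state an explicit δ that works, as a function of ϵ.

Suppose ϵ > 0. We want δ > 0 with 0 < |u − 2| < δ ⇒ |(5u + 9)/(u + 7) − (19/9)| < ϵ.
Combining over a common denominator, (5u + 9)/(u + 7) − (19/9) = [(5u + 9)·9 − 19·(u + 7)] / [9·(u + 7)] = 26(u − 2) / (9(u + 7)).
So |(5u + 9)/(u + 7) − (19/9)| = 26|u − 2| / (9·|u + 7|).
Require δ ≤ 9/2, so |u + 7| ≥ |9| − |u − 2| > 9 − 9/2 = 9/2.
Hence |(5u + 9)/(u + 7) − (19/9)| < 26|u − 2|/(9·(9/2)) = (52/81)|u − 2|, which is < ϵ once |u − 2| < (81/52)ϵ.
Take δ = min(9/2, (81/52)ϵ). Then 0 < |u − 2| < δ forces both bounds, so |(5u + 9)/(u + 7) − (19/9)| < ϵ.

δ = min(9/2, (81/52)ϵ)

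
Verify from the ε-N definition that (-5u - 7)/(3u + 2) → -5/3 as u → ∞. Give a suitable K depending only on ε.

Suppose ε > 0. We seek K > 0 such that u > K implies |(-5u - 7)/(3u + 2) + 5/3| < ε.
(-5u - 7)/(3u + 2) + 5/3 = (3(-5u - 7) − (-5)(3u + 2)) / (3(3u + 2)) = -11/(3(3u + 2)).
For u > 0 we have 3u + 2 > 3u, so |(-5u - 7)/(3u + 2) + 5/3| = 11/(3(3u + 2)) < 11/(3·3u) = (11/9)/u.
Thus |(-5u - 7)/(3u + 2) + 5/3| < ε whenever u > (11/9)/ε.
Take K = (11/9)/ε. If u > K then |(-5u - 7)/(3u + 2) + 5/3| < (11/9)/u < ε.

K = (11/9)/ε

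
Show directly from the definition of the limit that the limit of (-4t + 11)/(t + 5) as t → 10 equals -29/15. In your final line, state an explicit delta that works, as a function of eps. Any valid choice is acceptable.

delta = min(15/2, (225/62)eps)

Let eps > 0. We want delta > 0 with 0 < |t − 10| < delta ⇒ |(-4t + 11)/(t + 5) + 29/15| < eps.
Combining over a common denominator, (-4t + 11)/(t + 5) + 29/15 = [(-4t + 11)·15 − (-29)·(t + 5)] / [15·(t + 5)] = -31(t − 10) / (15(t + 5)).
So |(-4t + 11)/(t + 5) + 29/15| = 31|t − 10| / (15·|t + 5|).
Require delta ≤ 15/2, so |t + 5| ≥ |15| − |t − 10| > 15 − 15/2 = 15/2.
Hence |(-4t + 11)/(t + 5) + 29/15| < 31|t − 10|/(15·(15/2)) = (62/225)|t − 10|, which is < eps once |t − 10| < (225/62)eps.
Take delta = min(15/2, (225/62)eps). Then 0 < |t − 10| < delta forces both bounds, so |(-4t + 11)/(t + 5) + 29/15| < eps.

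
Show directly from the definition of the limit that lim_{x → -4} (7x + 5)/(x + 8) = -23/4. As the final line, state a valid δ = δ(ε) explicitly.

δ = min(2, (8/51)ε)

Let ε > 0. We want δ > 0 with 0 < |x + 4| < δ ⇒ |(7x + 5)/(x + 8) + 23/4| < ε.
Combining over a common denominator, (7x + 5)/(x + 8) + 23/4 = [(7x + 5)·4 − (-23)·(x + 8)] / [4·(x + 8)] = 51(x + 4) / (4(x + 8)).
So |(7x + 5)/(x + 8) + 23/4| = 51|x + 4| / (4·|x + 8|).
Restrict δ ≤ 2. Then |x + 4| < 2 gives |x + 8| = |(x + 4) + 4| ≥ 4 − 2 = 2.
Hence |(7x + 5)/(x + 8) + 23/4| < 51|x + 4|/(4·2) = (51/8)|x + 4|, which is < ε once |x + 4| < (8/51)ε.
Take δ = min(2, (8/51)ε). Then 0 < |x + 4| < δ forces both bounds, so |(7x + 5)/(x + 8) + 23/4| < ε.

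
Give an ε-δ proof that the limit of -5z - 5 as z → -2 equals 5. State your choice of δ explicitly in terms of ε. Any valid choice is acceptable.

δ = ε/5

Let ε > 0. We need δ > 0 so that 0 < |z + 2| < δ implies |(-5z - 5) − 5| < ε.
Since (-5z - 5) − 5 = -5(z + 2), we have |(-5z - 5) − 5| = 5|z + 2|.
So 5|z + 2| < ε exactly when |z + 2| < ε/5.
Take δ = ε/5. If 0 < |z + 2| < δ then |(-5z - 5) − 5| = 5|z + 2| < 5·(ε/5) = ε.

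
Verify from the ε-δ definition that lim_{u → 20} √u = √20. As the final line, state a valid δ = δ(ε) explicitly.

δ = min(20, √20·ε)

Let ε > 0 be given. We want δ > 0 such that 0 < |u − 20| < δ implies |√u − √20| < ε.
Multiplying by the conjugate, |√u − √20| = |u − 20|/(√u + √20).
Restrict δ ≤ 20 so that |u − 20| < 20 forces u > 0, and then √u + √20 > √20.
Hence |√u − √20| < |u − 20|/√20, which is < ε once |u − 20| < √20·ε.
Take δ = min(20, √20·ε). If 0 < |u − 20| < δ then u > 0 and |√u − √20| < |u − 20|/√20 < ε.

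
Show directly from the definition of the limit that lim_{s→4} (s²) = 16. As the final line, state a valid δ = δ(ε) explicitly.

δ = min(1, ε/9)

Suppose ε > 0. We seek δ > 0 with 0 < |s − 4| < δ ⇒ |s² − 16| < ε.
Factor: s² − 16 = (s − 4)(s + 4), so |s² − 16| = |s − 4|·|s + 4|.
Restrict δ ≤ 1. Then |s − 4| < 1 gives |s| < 5, so by the triangle inequality |s + 4| ≤ 5 + 4 = 9.
Hence |s² − 16| ≤ 9|s − 4|, which is < ε once |s − 4| < ε/9.
Take δ = min(1, ε/9). If 0 < |s − 4| < δ then both bounds hold and |s² − 16| ≤ 9|s − 4| < 9·(ε/9) = ε.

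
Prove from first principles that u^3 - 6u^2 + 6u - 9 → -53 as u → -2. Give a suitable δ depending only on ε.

δ = min(2, ε/70)

Let ε > 0. We want δ > 0 such that 0 < |u + 2| < δ implies |(u^3 - 6u^2 + 6u - 9) + 53| < ε.
(u^3 - 6u^2 + 6u - 9) + 53 = u^3 - 6u^2 + 6u + 44 = (u + 2)(u^2 - 8u + 22).
So |(u^3 - 6u^2 + 6u - 9) + 53| = |u + 2|·|u^2 - 8u + 22|.
Assume first that |u + 2| < 2, so |u| < 4. Then |u^2 - 8u + 22| ≤ 4^2 + 8·4 + 22 = 70.
Hence |(u^3 - 6u^2 + 6u - 9) + 53| ≤ 70|u + 2| < ε provided |u + 2| < ε/70.
Choosing δ = min(2, ε/70) ensures both conditions, hence |(u^3 - 6u^2 + 6u - 9) + 53| < ε.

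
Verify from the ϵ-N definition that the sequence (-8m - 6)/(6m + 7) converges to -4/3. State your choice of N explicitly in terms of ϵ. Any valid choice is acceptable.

Suppose ϵ > 0. For m ≥ 1, |(-8m - 6)/(6m + 7) + 4/3| = |20|/(6(6m + 7)) = 20/(6(6m + 7)).
Since 6m + 7 ≥ 6m for m ≥ 1, this is ≤ 20/(6·6m) = (5/9)/m.
So |(-8m - 6)/(6m + 7) + 4/3| < ϵ whenever m > (5/9)/ϵ.
Take N = (5/9)/ϵ. If m > N then |(-8m - 6)/(6m + 7) + 4/3| ≤ (5/9)/m < ϵ.

N = (5/9)/ϵ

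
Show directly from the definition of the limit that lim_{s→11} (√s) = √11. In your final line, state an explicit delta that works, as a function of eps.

Let eps > 0. We want delta > 0 such that 0 < |s − 11| < delta implies |√s − √11| < eps.
Multiplying by the conjugate, |√s − √11| = |s − 11|/(√s + √11).
Restrict delta ≤ 11 so that |s − 11| < 11 forces s > 0, and then √s + √11 > √11.
Hence |√s − √11| < |s − 11|/√11, which is < eps once |s − 11| < √11·eps.
Take delta = min(11, √11·eps). If 0 < |s − 11| < delta then s > 0 and |√s − √11| < |s − 11|/√11 < eps.

delta = min(11, √11·eps)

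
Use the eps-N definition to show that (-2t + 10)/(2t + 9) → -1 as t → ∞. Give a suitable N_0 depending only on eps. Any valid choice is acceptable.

N_0 = (19/2)/eps

Fix eps > 0. We seek N_0 > 0 such that t > N_0 implies |(-2t + 10)/(2t + 9) + 1| < eps.
(-2t + 10)/(2t + 9) + 1 = (2(-2t + 10) − (-2)(2t + 9)) / (2(2t + 9)) = 38/(2(2t + 9)).
For t > 0 we have 2t + 9 > 2t, so |(-2t + 10)/(2t + 9) + 1| = 38/(2(2t + 9)) < 38/(2·2t) = (19/2)/t.
Thus |(-2t + 10)/(2t + 9) + 1| < eps whenever t > (19/2)/eps.
Take N_0 = (19/2)/eps. If t > N_0 then |(-2t + 10)/(2t + 9) + 1| < (19/2)/t < eps.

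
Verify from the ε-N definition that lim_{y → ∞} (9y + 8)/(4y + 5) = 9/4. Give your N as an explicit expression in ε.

Let ε > 0. We seek N > 0 such that y > N implies |(9y + 8)/(4y + 5) − (9/4)| < ε.
(9y + 8)/(4y + 5) − (9/4) = (4(9y + 8) − 9(4y + 5)) / (4(4y + 5)) = -13/(4(4y + 5)).
For y > 0 we have 4y + 5 > 4y, so |(9y + 8)/(4y + 5) − (9/4)| = 13/(4(4y + 5)) < 13/(4·4y) = (13/16)/y.
Thus |(9y + 8)/(4y + 5) − (9/4)| < ε whenever y > (13/16)/ε.
Take N = (13/16)/ε. If y > N then |(9y + 8)/(4y + 5) − (9/4)| < (13/16)/y < ε.

N = (13/16)/ε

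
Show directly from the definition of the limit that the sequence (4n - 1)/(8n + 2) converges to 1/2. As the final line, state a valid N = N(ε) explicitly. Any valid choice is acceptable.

N = (1/4)/ε

Let ε > 0 be given. For n ≥ 1, |(4n - 1)/(8n + 2) − (1/2)| = |-16|/(8(8n + 2)) = 16/(8(8n + 2)).
Since 8n + 2 ≥ 8n for n ≥ 1, this is ≤ 16/(8·8n) = (1/4)/n.
So |(4n - 1)/(8n + 2) − (1/2)| < ε whenever n > (1/4)/ε.
Take N = (1/4)/ε. If n > N then |(4n - 1)/(8n + 2) − (1/2)| ≤ (1/4)/n < ε.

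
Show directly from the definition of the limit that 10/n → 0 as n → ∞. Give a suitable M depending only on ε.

M = 10/ε

Let ε > 0 be given. For n ≥ 1, |10/n − 0| = 10/(n) ≤ 10/n.
We need 10/n < ε, i.e. n > 10/ε.
Take M = 10/ε. If n > M then |10/n| ≤ 10/n < ε.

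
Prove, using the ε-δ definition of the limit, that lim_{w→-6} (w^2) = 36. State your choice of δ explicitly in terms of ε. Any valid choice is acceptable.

Suppose ε > 0. We seek δ > 0 with 0 < |w + 6| < δ ⇒ |w^2 − 36| < ε.
Factor: w^2 − 36 = (w + 6)(w - 6), so |w^2 − 36| = |w + 6|·|w - 6|.
Impose δ ≤ 1 so that |w| < 7; then |w - 6| ≤ 13.
Hence |w^2 − 36| ≤ 13|w + 6|, which is < ε once |w + 6| < ε/13.
Take δ = min(1, ε/13). If 0 < |w + 6| < δ then both bounds hold and |w^2 − 36| ≤ 13|w + 6| < 13·(ε/13) = ε.

δ = min(1, ε/13)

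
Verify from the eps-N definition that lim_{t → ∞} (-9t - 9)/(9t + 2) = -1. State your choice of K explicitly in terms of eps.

Let eps > 0 be given. We seek K > 0 such that t > K implies |(-9t - 9)/(9t + 2) + 1| < eps.
(-9t - 9)/(9t + 2) + 1 = (9(-9t - 9) − (-9)(9t + 2)) / (9(9t + 2)) = -63/(9(9t + 2)).
For t > 0 we have 9t + 2 > 9t, so |(-9t - 9)/(9t + 2) + 1| = 63/(9(9t + 2)) < 63/(9·9t) = (7/9)/t.
Thus |(-9t - 9)/(9t + 2) + 1| < eps whenever t > (7/9)/eps.
Take K = (7/9)/eps. If t > K then |(-9t - 9)/(9t + 2) + 1| < (7/9)/t < eps.

K = (7/9)/eps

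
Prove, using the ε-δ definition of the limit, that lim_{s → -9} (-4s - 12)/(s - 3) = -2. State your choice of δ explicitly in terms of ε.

δ = min(6, 3ε)

Let ε > 0 be given. We want δ > 0 with 0 < |s + 9| < δ ⇒ |(-4s - 12)/(s - 3) + 2| < ε.
Combining over a common denominator, (-4s - 12)/(s - 3) + 2 = [(-4s - 12)·(-12) − 24·(s - 3)] / [(-12)·(s - 3)] = 24(s + 9) / ((-12)(s - 3)).
So |(-4s - 12)/(s - 3) + 2| = 24|s + 9| / (12·|s − 3|).
Restrict δ ≤ 6. Then |s + 9| < 6 gives |s − 3| = |(s + 9) + (-12)| ≥ 12 − 6 = 6.
Hence |(-4s - 12)/(s - 3) + 2| < 24|s + 9|/(12·6) = (1/3)|s + 9|, which is < ε once |s + 9| < 3ε.
Take δ = min(6, 3ε). Then 0 < |s + 9| < δ forces both bounds, so |(-4s - 12)/(s - 3) + 2| < ε.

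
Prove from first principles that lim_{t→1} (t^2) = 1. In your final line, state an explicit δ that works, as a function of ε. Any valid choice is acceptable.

Fix ε > 0. We seek δ > 0 with 0 < |t − 1| < δ ⇒ |t^2 − 1| < ε.
Factor: t^2 − 1 = (t − 1)(t + 1), so |t^2 − 1| = |t − 1|·|t + 1|.
Restrict δ ≤ 1. Then |t − 1| < 1 gives |t| < 2, so by the triangle inequality |t + 1| ≤ 2 + 1 = 3.
Hence |t^2 − 1| ≤ 3|t − 1|, which is < ε once |t − 1| < ε/3.
Take δ = min(1, ε/3). If 0 < |t − 1| < δ then both bounds hold and |t^2 − 1| ≤ 3|t − 1| < 3·(ε/3) = ε.

δ = min(1, ε/3)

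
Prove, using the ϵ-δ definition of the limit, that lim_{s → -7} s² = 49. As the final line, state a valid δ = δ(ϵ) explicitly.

Fix ϵ > 0. We seek δ > 0 with 0 < |s + 7| < δ ⇒ |s² − 49| < ϵ.
Factor: s² − 49 = (s + 7)(s - 7), so |s² − 49| = |s + 7|·|s - 7|.
Restrict δ ≤ 1. Then |s + 7| < 1 gives |s| < 8, so by the triangle inequality |s - 7| ≤ 8 + 7 = 15.
Hence |s² − 49| ≤ 15|s + 7|, which is < ϵ once |s + 7| < ϵ/15.
Take δ = min(1, ϵ/15). If 0 < |s + 7| < δ then both bounds hold and |s² − 49| ≤ 15|s + 7| < 15·(ϵ/15) = ϵ.

δ = min(1, ϵ/15)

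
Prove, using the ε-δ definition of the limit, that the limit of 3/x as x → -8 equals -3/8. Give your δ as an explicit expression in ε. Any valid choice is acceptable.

Suppose ε > 0. We seek δ > 0 such that 0 < |x + 8| < δ implies |3/x + 3/8| < ε.
|3/x + 3/8| = 3·|-8 − x|/(8·|x|) = 3|x + 8|/(8|x|).
Restrict δ ≤ 4. Then |x + 8| < 4 gives |x| > 4, so 8|x| > 32.
Then |3/x + 3/8| < 3|x + 8|/32, which is < ε when |x + 8| < (32/3)ε.
Take δ = min(4, (32/3)ε). Then 0 < |x + 8| < δ gives both |x + 8| < 4 and |x + 8| < (32/3)ε, so |3/x + 3/8| < ε.

δ = min(4, (32/3)ε)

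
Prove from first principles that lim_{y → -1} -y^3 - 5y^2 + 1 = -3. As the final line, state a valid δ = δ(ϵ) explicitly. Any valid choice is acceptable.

δ = min(1, ϵ/16)

Let ϵ > 0. We want δ > 0 such that 0 < |y + 1| < δ implies |(-y^3 - 5y^2 + 1) + 3| < ϵ.
(-y^3 - 5y^2 + 1) + 3 = -y^3 - 5y^2 + 4 = (y + 1)(-y^2 - 4y + 4).
So |(-y^3 - 5y^2 + 1) + 3| = |y + 1|·|-y^2 - 4y + 4|.
Require δ ≤ 1. Then |y + 1| < 1 gives |y| < 2, and by the triangle inequality |-y^2 - 4y + 4| ≤ 2^2 + 4·2 + 4 = 16.
Hence |(-y^3 - 5y^2 + 1) + 3| ≤ 16|y + 1| < ϵ provided |y + 1| < ϵ/16.
Choosing δ = min(1, ϵ/16) ensures both conditions, hence |(-y^3 - 5y^2 + 1) + 3| < ϵ.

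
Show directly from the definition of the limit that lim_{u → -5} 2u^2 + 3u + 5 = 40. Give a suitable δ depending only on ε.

Suppose ε > 0. We want δ > 0 such that 0 < |u + 5| < δ implies |(2u^2 + 3u + 5) − 40| < ε.
(2u^2 + 3u + 5) − 40 = 2u^2 + 3u - 35 = (u + 5)(2u - 7).
So |(2u^2 + 3u + 5) − 40| = |u + 5|·|2u - 7|.
Assume first that |u + 5| < 1, so |u| < 6. Then |2u - 7| ≤ 2·6 + 7 = 19.
Hence |(2u^2 + 3u + 5) − 40| ≤ 19|u + 5| < ε provided |u + 5| < ε/19.
Choosing δ = min(1, ε/19) ensures both conditions, hence |(2u^2 + 3u + 5) − 40| < ε.

δ = min(1, ε/19)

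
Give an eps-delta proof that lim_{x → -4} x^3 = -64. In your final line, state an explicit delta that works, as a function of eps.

delta = min(2, eps/76)

Suppose eps > 0. We seek delta > 0 with 0 < |x + 4| < delta ⇒ |x^3 + 64| < eps.
Factor: x^3 + 64 = (x + 4)(x^2 - 4x + 16), so |x^3 + 64| = |x + 4|·|x^2 - 4x + 16|.
Impose delta ≤ 2 so that |x| < 6; then |x^2 - 4x + 16| ≤ 76.
Hence |x^3 + 64| ≤ 76|x + 4|, which is < eps once |x + 4| < eps/76.
Take delta = min(2, eps/76). If 0 < |x + 4| < delta then both bounds hold and |x^3 + 64| ≤ 76|x + 4| < 76·(eps/76) = eps.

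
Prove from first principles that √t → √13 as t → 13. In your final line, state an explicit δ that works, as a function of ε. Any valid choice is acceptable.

δ = min(13, √13·ε)

Let ε > 0. We want δ > 0 such that 0 < |t − 13| < δ implies |√t − √13| < ε.
Rationalise: √t − √13 = (t − 13)/(√t + √13), so |√t − √13| = |t − 13|/(√t + √13).
Restrict δ ≤ 13 so that |t − 13| < 13 forces t > 0, and then √t + √13 > √13.
Hence |√t − √13| < |t − 13|/√13, which is < ε once |t − 13| < √13·ε.
Take δ = min(13, √13·ε). If 0 < |t − 13| < δ then t > 0 and |√t − √13| < |t − 13|/√13 < ε.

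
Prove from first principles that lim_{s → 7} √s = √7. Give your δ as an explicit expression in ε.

δ = min(7, √7·ε)

Suppose ε > 0. We want δ > 0 such that 0 < |s − 7| < δ implies |√s − √7| < ε.
Rationalise: √s − √7 = (s − 7)/(√s + √7), so |√s − √7| = |s − 7|/(√s + √7).
Restrict δ ≤ 7 so that |s − 7| < 7 forces s > 0, and then √s + √7 > √7.
Hence |√s − √7| < |s − 7|/√7, which is < ε once |s − 7| < √7·ε.
Take δ = min(7, √7·ε). If 0 < |s − 7| < δ then s > 0 and |√s − √7| < |s − 7|/√7 < ε.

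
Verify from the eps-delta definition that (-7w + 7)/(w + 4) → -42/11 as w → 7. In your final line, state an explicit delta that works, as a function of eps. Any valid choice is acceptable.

delta = min(11/2, (121/70)eps)

Fix eps > 0. We want delta > 0 with 0 < |w − 7| < delta ⇒ |(-7w + 7)/(w + 4) + 42/11| < eps.
Combining over a common denominator, (-7w + 7)/(w + 4) + 42/11 = [(-7w + 7)·11 − (-42)·(w + 4)] / [11·(w + 4)] = -35(w − 7) / (11(w + 4)).
So |(-7w + 7)/(w + 4) + 42/11| = 35|w − 7| / (11·|w + 4|).
Require delta ≤ 11/2, so |w + 4| ≥ |11| − |w − 7| > 11 − 11/2 = 11/2.
Hence |(-7w + 7)/(w + 4) + 42/11| < 35|w − 7|/(11·(11/2)) = (70/121)|w − 7|, which is < eps once |w − 7| < (121/70)eps.
Take delta = min(11/2, (121/70)eps). Then 0 < |w − 7| < delta forces both bounds, so |(-7w + 7)/(w + 4) + 42/11| < eps.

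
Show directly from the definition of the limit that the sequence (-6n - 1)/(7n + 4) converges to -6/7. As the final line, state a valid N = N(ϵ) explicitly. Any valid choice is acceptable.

N = (17/49)/ϵ

Suppose ϵ > 0. For n ≥ 1, |(-6n - 1)/(7n + 4) + 6/7| = |17|/(7(7n + 4)) = 17/(7(7n + 4)).
Since 7n + 4 ≥ 7n for n ≥ 1, this is ≤ 17/(7·7n) = (17/49)/n.
So |(-6n - 1)/(7n + 4) + 6/7| < ϵ whenever n > (17/49)/ϵ.
Take N = (17/49)/ϵ. If n > N then |(-6n - 1)/(7n + 4) + 6/7| ≤ (17/49)/n < ϵ.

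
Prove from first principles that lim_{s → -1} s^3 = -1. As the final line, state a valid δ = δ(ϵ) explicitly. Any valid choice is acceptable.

δ = min(2, ϵ/13)

Let ϵ > 0 be given. We seek δ > 0 with 0 < |s + 1| < δ ⇒ |s^3 + 1| < ϵ.
Factor: s^3 + 1 = (s + 1)(s^2 - s + 1), so |s^3 + 1| = |s + 1|·|s^2 - s + 1|.
Restrict δ ≤ 2. Then |s + 1| < 2 gives |s| < 3, so by the triangle inequality |s^2 - s + 1| ≤ 3^2 + 3 + 1 = 13.
Hence |s^3 + 1| ≤ 13|s + 1|, which is < ϵ once |s + 1| < ϵ/13.
Take δ = min(2, ϵ/13). If 0 < |s + 1| < δ then both bounds hold and |s^3 + 1| ≤ 13|s + 1| < 13·(ϵ/13) = ϵ.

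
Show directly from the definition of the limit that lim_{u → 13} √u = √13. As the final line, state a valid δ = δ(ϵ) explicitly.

δ = min(13, √13·ϵ)

Let ϵ > 0 be given. We want δ > 0 such that 0 < |u − 13| < δ implies |√u − √13| < ϵ.
Rationalise: √u − √13 = (u − 13)/(√u + √13), so |√u − √13| = |u − 13|/(√u + √13).
Restrict δ ≤ 13 so that |u − 13| < 13 forces u > 0, and then √u + √13 > √13.
Hence |√u − √13| < |u − 13|/√13, which is < ϵ once |u − 13| < √13·ϵ.
Take δ = min(13, √13·ϵ). If 0 < |u − 13| < δ then u > 0 and |√u − √13| < |u − 13|/√13 < ϵ.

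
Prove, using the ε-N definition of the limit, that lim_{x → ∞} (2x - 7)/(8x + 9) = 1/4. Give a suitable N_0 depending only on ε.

N_0 = (37/32)/ε

Let ε > 0 be given. We seek N_0 > 0 such that x > N_0 implies |(2x - 7)/(8x + 9) − (1/4)| < ε.
(2x - 7)/(8x + 9) − (1/4) = (8(2x - 7) − 2(8x + 9)) / (8(8x + 9)) = -74/(8(8x + 9)).
For x > 0 we have 8x + 9 > 8x, so |(2x - 7)/(8x + 9) − (1/4)| = 74/(8(8x + 9)) < 74/(8·8x) = (37/32)/x.
Thus |(2x - 7)/(8x + 9) − (1/4)| < ε whenever x > (37/32)/ε.
Take N_0 = (37/32)/ε. If x > N_0 then |(2x - 7)/(8x + 9) − (1/4)| < (37/32)/x < ε.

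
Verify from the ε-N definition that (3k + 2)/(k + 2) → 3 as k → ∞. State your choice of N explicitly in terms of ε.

N = 4/ε

Suppose ε > 0. For k ≥ 1, |(3k + 2)/(k + 2) − 3| = |-4|/((k + 2)) = 4/((k + 2)).
Since k + 2 ≥ k for k ≥ 1, this is ≤ 4/(k) = 4/k.
So |(3k + 2)/(k + 2) − 3| < ε whenever k > 4/ε.
Take N = 4/ε. If k > N then |(3k + 2)/(k + 2) − 3| ≤ 4/k < ε.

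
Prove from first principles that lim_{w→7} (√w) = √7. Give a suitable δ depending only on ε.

δ = min(7, √7·ε)

Let ε > 0 be given. We want δ > 0 such that 0 < |w − 7| < δ implies |√w − √7| < ε.
Rationalise: √w − √7 = (w − 7)/(√w + √7), so |√w − √7| = |w − 7|/(√w + √7).
Restrict δ ≤ 7 so that |w − 7| < 7 forces w > 0, and then √w + √7 > √7.
Hence |√w − √7| < |w − 7|/√7, which is < ε once |w − 7| < √7·ε.
Take δ = min(7, √7·ε). If 0 < |w − 7| < δ then w > 0 and |√w − √7| < |w − 7|/√7 < ε.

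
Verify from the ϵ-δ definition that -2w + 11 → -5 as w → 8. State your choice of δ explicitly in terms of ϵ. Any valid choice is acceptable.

Fix ϵ > 0. We need δ > 0 so that 0 < |w − 8| < δ implies |(-2w + 11) + 5| < ϵ.
Since (-2w + 11) + 5 = -2(w − 8), we have |(-2w + 11) + 5| = 2|w − 8|.
So 2|w − 8| < ϵ exactly when |w − 8| < ϵ/2.
Take δ = ϵ/2. If 0 < |w − 8| < δ then |(-2w + 11) + 5| = 2|w − 8| < 2·(ϵ/2) = ϵ.

δ = ϵ/2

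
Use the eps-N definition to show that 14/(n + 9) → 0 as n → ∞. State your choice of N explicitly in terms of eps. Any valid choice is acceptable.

N = 14/eps

Fix eps > 0. For n ≥ 1, |14/(n + 9) − 0| = 14/(n + 9) ≤ 14/n.
We need 14/n < eps, i.e. n > 14/eps.
Take N = 14/eps. If n > N then |14/(n + 9)| ≤ 14/n < eps.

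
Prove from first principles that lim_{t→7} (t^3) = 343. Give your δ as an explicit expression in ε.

δ = min(1, ε/169)

Fix ε > 0. We seek δ > 0 with 0 < |t − 7| < δ ⇒ |t^3 − 343| < ε.
Factor: t^3 − 343 = (t − 7)(t^2 + 7t + 49), so |t^3 − 343| = |t − 7|·|t^2 + 7t + 49|.
Impose δ ≤ 1 so that |t| < 8; then |t^2 + 7t + 49| ≤ 169.
Hence |t^3 − 343| ≤ 169|t − 7|, which is < ε once |t − 7| < ε/169.
Take δ = min(1, ε/169). If 0 < |t − 7| < δ then both bounds hold and |t^3 − 343| ≤ 169|t − 7| < 169·(ε/169) = ε.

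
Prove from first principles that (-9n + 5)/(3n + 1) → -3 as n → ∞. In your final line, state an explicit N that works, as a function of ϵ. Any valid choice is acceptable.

Suppose ϵ > 0. For n ≥ 1, |(-9n + 5)/(3n + 1) + 3| = |24|/(3(3n + 1)) = 24/(3(3n + 1)).
Since 3n + 1 ≥ 3n for n ≥ 1, this is ≤ 24/(3·3n) = (8/3)/n.
So |(-9n + 5)/(3n + 1) + 3| < ϵ whenever n > (8/3)/ϵ.
Take N = (8/3)/ϵ. If n > N then |(-9n + 5)/(3n + 1) + 3| ≤ (8/3)/n < ϵ.

N = (8/3)/ϵ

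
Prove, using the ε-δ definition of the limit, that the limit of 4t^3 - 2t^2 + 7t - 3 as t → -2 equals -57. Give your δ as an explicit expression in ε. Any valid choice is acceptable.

δ = min(2, ε/131)

Let ε > 0. We want δ > 0 such that 0 < |t + 2| < δ implies |(4t^3 - 2t^2 + 7t - 3) + 57| < ε.
(4t^3 - 2t^2 + 7t - 3) + 57 = 4t^3 - 2t^2 + 7t + 54 = (t + 2)(4t^2 - 10t + 27).
So |(4t^3 - 2t^2 + 7t - 3) + 57| = |t + 2|·|4t^2 - 10t + 27|.
Assume first that |t + 2| < 2, so |t| < 4. Then |4t^2 - 10t + 27| ≤ 4·4^2 + 10·4 + 27 = 131.
Hence |(4t^3 - 2t^2 + 7t - 3) + 57| ≤ 131|t + 2| < ε provided |t + 2| < ε/131.
Take δ = min(2, ε/131). Then 0 < |t + 2| < δ gives both |t + 2| < 2 and |t + 2| < ε/131, so |(4t^3 - 2t^2 + 7t - 3) + 57| < ε.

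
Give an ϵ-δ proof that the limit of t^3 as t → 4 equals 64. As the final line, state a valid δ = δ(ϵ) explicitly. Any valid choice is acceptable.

Let ϵ > 0 be given. We seek δ > 0 with 0 < |t − 4| < δ ⇒ |t^3 − 64| < ϵ.
Factor: t^3 − 64 = (t − 4)(t^2 + 4t + 16), so |t^3 − 64| = |t − 4|·|t^2 + 4t + 16|.
Restrict δ ≤ 1. Then |t − 4| < 1 gives |t| < 5, so by the triangle inequality |t^2 + 4t + 16| ≤ 5^2 + 4·5 + 16 = 61.
Hence |t^3 − 64| ≤ 61|t − 4|, which is < ϵ once |t − 4| < ϵ/61.
Take δ = min(1, ϵ/61). If 0 < |t − 4| < δ then both bounds hold and |t^3 − 64| ≤ 61|t − 4| < 61·(ϵ/61) = ϵ.

δ = min(1, ϵ/61)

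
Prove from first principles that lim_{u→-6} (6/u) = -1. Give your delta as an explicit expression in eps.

delta = min(3, 3eps)

Suppose eps > 0. We seek delta > 0 such that 0 < |u + 6| < delta implies |6/u + 1| < eps.
|6/u + 1| = 6·|-6 − u|/(6·|u|) = 6|u + 6|/(6|u|).
Require delta ≤ 3 so that |u| > 6 − 3 = 3, hence 6|u| > 18.
Then |6/u + 1| < 6|u + 6|/18, which is < eps when |u + 6| < 3eps.
Take delta = min(3, 3eps). Then 0 < |u + 6| < delta gives both |u + 6| < 3 and |u + 6| < 3eps, so |6/u + 1| < eps.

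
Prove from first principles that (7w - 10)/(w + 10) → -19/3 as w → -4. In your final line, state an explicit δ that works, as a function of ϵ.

δ = min(3, (9/40)ϵ)

Suppose ϵ > 0. We want δ > 0 with 0 < |w + 4| < δ ⇒ |(7w - 10)/(w + 10) + 19/3| < ϵ.
Combining over a common denominator, (7w - 10)/(w + 10) + 19/3 = [(7w - 10)·6 − (-38)·(w + 10)] / [6·(w + 10)] = 80(w + 4) / (6(w + 10)).
So |(7w - 10)/(w + 10) + 19/3| = 80|w + 4| / (6·|w + 10|).
Require δ ≤ 3, so |w + 10| ≥ |6| − |w + 4| > 6 − 3 = 3.
Hence |(7w - 10)/(w + 10) + 19/3| < 80|w + 4|/(6·3) = (40/9)|w + 4|, which is < ϵ once |w + 4| < (9/40)ϵ.
Take δ = min(3, (9/40)ϵ). Then 0 < |w + 4| < δ forces both bounds, so |(7w - 10)/(w + 10) + 19/3| < ϵ.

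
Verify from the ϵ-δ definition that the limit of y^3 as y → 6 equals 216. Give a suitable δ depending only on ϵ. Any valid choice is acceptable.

δ = min(1, ϵ/127)

Let ϵ > 0 be given. We seek δ > 0 with 0 < |y − 6| < δ ⇒ |y^3 − 216| < ϵ.
Factor: y^3 − 216 = (y − 6)(y^2 + 6y + 36), so |y^3 − 216| = |y − 6|·|y^2 + 6y + 36|.
Restrict δ ≤ 1. Then |y − 6| < 1 gives |y| < 7, so by the triangle inequality |y^2 + 6y + 36| ≤ 7^2 + 6·7 + 36 = 127.
Hence |y^3 − 216| ≤ 127|y − 6|, which is < ϵ once |y − 6| < ϵ/127.
Take δ = min(1, ϵ/127). If 0 < |y − 6| < δ then both bounds hold and |y^3 − 216| ≤ 127|y − 6| < 127·(ϵ/127) = ϵ.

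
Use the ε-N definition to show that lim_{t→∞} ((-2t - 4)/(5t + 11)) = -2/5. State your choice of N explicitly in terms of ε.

Let ε > 0. We seek N > 0 such that t > N implies |(-2t - 4)/(5t + 11) + 2/5| < ε.
(-2t - 4)/(5t + 11) + 2/5 = (5(-2t - 4) − (-2)(5t + 11)) / (5(5t + 11)) = 2/(5(5t + 11)).
For t > 0 we have 5t + 11 > 5t, so |(-2t - 4)/(5t + 11) + 2/5| = 2/(5(5t + 11)) < 2/(5·5t) = (2/25)/t.
Thus |(-2t - 4)/(5t + 11) + 2/5| < ε whenever t > (2/25)/ε.
Take N = (2/25)/ε. If t > N then |(-2t - 4)/(5t + 11) + 2/5| < (2/25)/t < ε.

N = (2/25)/ε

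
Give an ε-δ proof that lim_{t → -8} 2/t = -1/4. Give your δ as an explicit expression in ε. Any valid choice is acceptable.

Fix ε > 0. We seek δ > 0 such that 0 < |t + 8| < δ implies |2/t + 1/4| < ε.
|2/t + 1/4| = 2·|-8 − t|/(8·|t|) = 2|t + 8|/(8|t|).
Restrict δ ≤ 4. Then |t + 8| < 4 gives |t| > 4, so 8|t| > 32.
Then |2/t + 1/4| < 2|t + 8|/32, which is < ε when |t + 8| < 16ε.
Take δ = min(4, 16ε). Then 0 < |t + 8| < δ gives both |t + 8| < 4 and |t + 8| < 16ε, so |2/t + 1/4| < ε.

δ = min(4, 16ε)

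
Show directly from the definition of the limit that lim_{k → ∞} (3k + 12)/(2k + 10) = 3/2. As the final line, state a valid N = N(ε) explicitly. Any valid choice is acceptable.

N = (3/2)/ε

Suppose ε > 0. For k ≥ 1, |(3k + 12)/(2k + 10) − (3/2)| = |-6|/(2(2k + 10)) = 6/(2(2k + 10)).
Since 2k + 10 ≥ 2k for k ≥ 1, this is ≤ 6/(2·2k) = (3/2)/k.
So |(3k + 12)/(2k + 10) − (3/2)| < ε whenever k > (3/2)/ε.
Take N = (3/2)/ε. If k > N then |(3k + 12)/(2k + 10) − (3/2)| ≤ (3/2)/k < ε.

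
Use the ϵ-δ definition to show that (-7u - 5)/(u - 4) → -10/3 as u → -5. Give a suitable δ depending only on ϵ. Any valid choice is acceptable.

Suppose ϵ > 0. We want δ > 0 with 0 < |u + 5| < δ ⇒ |(-7u - 5)/(u - 4) + 10/3| < ϵ.
Combining over a common denominator, (-7u - 5)/(u - 4) + 10/3 = [(-7u - 5)·(-9) − 30·(u - 4)] / [(-9)·(u - 4)] = 33(u + 5) / ((-9)(u - 4)).
So |(-7u - 5)/(u - 4) + 10/3| = 33|u + 5| / (9·|u − 4|).
Require δ ≤ 9/2, so |u − 4| ≥ |-9| − |u + 5| > 9 − 9/2 = 9/2.
Hence |(-7u - 5)/(u - 4) + 10/3| < 33|u + 5|/(9·(9/2)) = (22/27)|u + 5|, which is < ϵ once |u + 5| < (27/22)ϵ.
Take δ = min(9/2, (27/22)ϵ). Then 0 < |u + 5| < δ forces both bounds, so |(-7u - 5)/(u - 4) + 10/3| < ϵ.

δ = min(9/2, (27/22)ϵ)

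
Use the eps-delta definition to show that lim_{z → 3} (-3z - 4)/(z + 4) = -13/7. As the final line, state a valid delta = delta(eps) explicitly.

delta = min(7/2, (49/16)eps)

Fix eps > 0. We want delta > 0 with 0 < |z − 3| < delta ⇒ |(-3z - 4)/(z + 4) + 13/7| < eps.
Combining over a common denominator, (-3z - 4)/(z + 4) + 13/7 = [(-3z - 4)·7 − (-13)·(z + 4)] / [7·(z + 4)] = -8(z − 3) / (7(z + 4)).
So |(-3z - 4)/(z + 4) + 13/7| = 8|z − 3| / (7·|z + 4|).
Restrict delta ≤ 7/2. Then |z − 3| < 7/2 gives |z + 4| = |(z − 3) + 7| ≥ 7 − 7/2 = 7/2.
Hence |(-3z - 4)/(z + 4) + 13/7| < 8|z − 3|/(7·(7/2)) = (16/49)|z − 3|, which is < eps once |z − 3| < (49/16)eps.
Take delta = min(7/2, (49/16)eps). Then 0 < |z − 3| < delta forces both bounds, so |(-3z - 4)/(z + 4) + 13/7| < eps.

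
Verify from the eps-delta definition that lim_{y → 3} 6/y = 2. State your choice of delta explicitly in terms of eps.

Fix eps > 0. We seek delta > 0 such that 0 < |y − 3| < delta implies |6/y − 2| < eps.
|6/y − 2| = 6·|3 − y|/(3·|y|) = 6|y − 3|/(3|y|).
Restrict delta ≤ 3/2. Then |y − 3| < 3/2 gives |y| > 3/2, so 3|y| > 9/2.
Then |6/y − 2| < 6|y − 3|/(9/2), which is < eps when |y − 3| < (3/4)eps.
Take delta = min(3/2, (3/4)eps). Then 0 < |y − 3| < delta gives both |y − 3| < 3/2 and |y − 3| < (3/4)eps, so |6/y − 2| < eps.

delta = min(3/2, (3/4)eps)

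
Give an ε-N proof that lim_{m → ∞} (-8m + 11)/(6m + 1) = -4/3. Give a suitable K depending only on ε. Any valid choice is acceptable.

Suppose ε > 0. For m ≥ 1, |(-8m + 11)/(6m + 1) + 4/3| = |74|/(6(6m + 1)) = 74/(6(6m + 1)).
Since 6m + 1 ≥ 6m for m ≥ 1, this is ≤ 74/(6·6m) = (37/18)/m.
So |(-8m + 11)/(6m + 1) + 4/3| < ε whenever m > (37/18)/ε.
Take K = (37/18)/ε. If m > K then |(-8m + 11)/(6m + 1) + 4/3| ≤ (37/18)/m < ε.

K = (37/18)/ε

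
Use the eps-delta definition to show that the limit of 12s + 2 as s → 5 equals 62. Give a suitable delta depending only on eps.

Let eps > 0. We need delta > 0 so that 0 < |s − 5| < delta implies |(12s + 2) − 62| < eps.
|(12s + 2) − 62| = |12s - 60| = 12|s − 5|.
So 12|s − 5| < eps exactly when |s − 5| < eps/12.
Choosing delta = eps/12 gives |(12s + 2) − 62| = 12|s − 5| < eps whenever |s − 5| < delta.

delta = eps/12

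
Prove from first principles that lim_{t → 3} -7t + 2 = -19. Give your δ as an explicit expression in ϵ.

δ = ϵ/7

Let ϵ > 0. We need δ > 0 so that 0 < |t − 3| < δ implies |(-7t + 2) + 19| < ϵ.
Since (-7t + 2) + 19 = -7(t − 3), we have |(-7t + 2) + 19| = 7|t − 3|.
Thus it suffices that |t − 3| < ϵ/7.
Take δ = ϵ/7. If 0 < |t − 3| < δ then |(-7t + 2) + 19| = 7|t − 3| < 7·(ϵ/7) = ϵ.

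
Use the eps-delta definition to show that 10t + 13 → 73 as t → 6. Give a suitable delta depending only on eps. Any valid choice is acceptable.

delta = eps/10

Suppose eps > 0. We need delta > 0 so that 0 < |t − 6| < delta implies |(10t + 13) − 73| < eps.
|(10t + 13) − 73| = |10t - 60| = 10|t − 6|.
Thus it suffices that |t − 6| < eps/10.
Take delta = eps/10. If 0 < |t − 6| < delta then |(10t + 13) − 73| = 10|t − 6| < 10·(eps/10) = eps.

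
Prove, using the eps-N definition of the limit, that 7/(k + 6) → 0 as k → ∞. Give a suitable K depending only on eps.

K = 7/eps

Fix eps > 0. For k ≥ 1, |7/(k + 6) − 0| = 7/(k + 6) ≤ 7/k.
We need 7/k < eps, i.e. k > 7/eps.
Take K = 7/eps. If k > K then |7/(k + 6)| ≤ 7/k < eps.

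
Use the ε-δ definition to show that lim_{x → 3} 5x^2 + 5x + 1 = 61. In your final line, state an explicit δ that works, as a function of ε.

δ = min(2, ε/45)

Fix ε > 0. We want δ > 0 such that 0 < |x − 3| < δ implies |(5x^2 + 5x + 1) − 61| < ε.
(5x^2 + 5x + 1) − 61 = 5x^2 + 5x - 60 = (x − 3)(5x + 20).
So |(5x^2 + 5x + 1) − 61| = |x − 3|·|5x + 20|.
Require δ ≤ 2. Then |x − 3| < 2 gives |x| < 5, and by the triangle inequality |5x + 20| ≤ 5·5 + 20 = 45.
Hence |(5x^2 + 5x + 1) − 61| ≤ 45|x − 3| < ε provided |x − 3| < ε/45.
Choosing δ = min(2, ε/45) ensures both conditions, hence |(5x^2 + 5x + 1) − 61| < ε.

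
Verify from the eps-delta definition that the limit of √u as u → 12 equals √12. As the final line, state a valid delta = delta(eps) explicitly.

Let eps > 0 be given. We want delta > 0 such that 0 < |u − 12| < delta implies |√u − √12| < eps.
Rationalise: √u − √12 = (u − 12)/(√u + √12), so |√u − √12| = |u − 12|/(√u + √12).
Restrict delta ≤ 12 so that |u − 12| < 12 forces u > 0, and then √u + √12 > √12.
Hence |√u − √12| < |u − 12|/√12, which is < eps once |u − 12| < √12·eps.
Take delta = min(12, √12·eps). If 0 < |u − 12| < delta then u > 0 and |√u − √12| < |u − 12|/√12 < eps.

delta = min(12, √12·eps)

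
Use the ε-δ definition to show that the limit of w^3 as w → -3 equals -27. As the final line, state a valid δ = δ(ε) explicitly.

Let ε > 0. We seek δ > 0 with 0 < |w + 3| < δ ⇒ |w^3 + 27| < ε.
Factor: w^3 + 27 = (w + 3)(w^2 - 3w + 9), so |w^3 + 27| = |w + 3|·|w^2 - 3w + 9|.
Restrict δ ≤ 1. Then |w + 3| < 1 gives |w| < 4, so by the triangle inequality |w^2 - 3w + 9| ≤ 4^2 + 3·4 + 9 = 37.
Hence |w^3 + 27| ≤ 37|w + 3|, which is < ε once |w + 3| < ε/37.
Take δ = min(1, ε/37). If 0 < |w + 3| < δ then both bounds hold and |w^3 + 27| ≤ 37|w + 3| < 37·(ε/37) = ε.

δ = min(1, ε/37)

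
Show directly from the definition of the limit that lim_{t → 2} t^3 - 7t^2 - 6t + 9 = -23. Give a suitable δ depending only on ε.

Suppose ε > 0. We want δ > 0 such that 0 < |t − 2| < δ implies |(t^3 - 7t^2 - 6t + 9) + 23| < ε.
(t^3 - 7t^2 - 6t + 9) + 23 = t^3 - 7t^2 - 6t + 32 = (t − 2)(t^2 - 5t - 16).
So |(t^3 - 7t^2 - 6t + 9) + 23| = |t − 2|·|t^2 - 5t - 16|.
Assume first that |t − 2| < 1, so |t| < 3. Then |t^2 - 5t - 16| ≤ 3^2 + 5·3 + 16 = 40.
Hence |(t^3 - 7t^2 - 6t + 9) + 23| ≤ 40|t − 2| < ε provided |t − 2| < ε/40.
Take δ = min(1, ε/40). Then 0 < |t − 2| < δ gives both |t − 2| < 1 and |t − 2| < ε/40, so |(t^3 - 7t^2 - 6t + 9) + 23| < ε.

δ = min(1, ε/40)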